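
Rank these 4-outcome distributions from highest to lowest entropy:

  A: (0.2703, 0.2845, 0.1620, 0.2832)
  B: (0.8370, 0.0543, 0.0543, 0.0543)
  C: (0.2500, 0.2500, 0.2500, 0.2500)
C > A > B

Key insight: Entropy is maximized by uniform distributions and minimized by concentrated distributions.

- Uniform distributions have maximum entropy log₂(4) = 2.0000 bits
- The more "peaked" or concentrated a distribution, the lower its entropy

Entropies:
  H(A) = 1.9670 bits
  H(B) = 0.8998 bits
  H(C) = 2.0000 bits

Ranking: C > A > B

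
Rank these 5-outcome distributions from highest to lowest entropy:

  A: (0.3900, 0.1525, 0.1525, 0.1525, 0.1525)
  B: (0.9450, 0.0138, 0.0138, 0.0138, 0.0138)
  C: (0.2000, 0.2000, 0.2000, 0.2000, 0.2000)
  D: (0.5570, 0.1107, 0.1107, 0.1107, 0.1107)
C > A > D > B

Key insight: Entropy is maximized by uniform distributions and minimized by concentrated distributions.

Entropies:
  H(A) = 2.1848 bits
  H(B) = 0.4173 bits
  H(C) = 2.3219 bits
  H(D) = 1.8766 bits

Ranking: C > A > D > B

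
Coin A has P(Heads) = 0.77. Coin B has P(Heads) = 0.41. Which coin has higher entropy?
B

For binary distributions, entropy is maximized at p=0.5 and decreases as p moves toward 0 or 1.

H(A) = H(0.77) = 0.7780 bits
H(B) = H(0.41) = 0.9765 bits

Distribution B (p=0.41) is closer to uniform (p=0.5), so it has higher entropy.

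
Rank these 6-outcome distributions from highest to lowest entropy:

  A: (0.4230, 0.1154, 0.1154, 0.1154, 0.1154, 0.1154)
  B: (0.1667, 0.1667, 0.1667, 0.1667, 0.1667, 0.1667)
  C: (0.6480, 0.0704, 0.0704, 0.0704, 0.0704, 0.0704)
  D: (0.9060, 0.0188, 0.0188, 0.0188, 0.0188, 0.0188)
B > A > C > D

Key insight: Entropy is maximized by uniform distributions and minimized by concentrated distributions.

Entropies:
  H(A) = 2.3226 bits
  H(B) = 2.5850 bits
  H(C) = 1.7532 bits
  H(D) = 0.6679 bits

Ranking: B > A > C > D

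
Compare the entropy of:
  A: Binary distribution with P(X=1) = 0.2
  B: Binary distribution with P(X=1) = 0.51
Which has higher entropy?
B

For binary distributions, entropy is maximized at p=0.5 and decreases as p moves toward 0 or 1.

H(A) = H(0.2) = 0.7219 bits
H(B) = H(0.51) = 0.9997 bits

Distribution B (p=0.51) is closer to uniform (p=0.5), so it has higher entropy.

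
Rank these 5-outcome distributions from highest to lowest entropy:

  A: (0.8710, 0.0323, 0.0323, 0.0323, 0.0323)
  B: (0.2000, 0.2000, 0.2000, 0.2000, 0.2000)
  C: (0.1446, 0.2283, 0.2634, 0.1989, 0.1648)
B > C > A

Key insight: Entropy is maximized by uniform distributions and minimized by concentrated distributions.

- Uniform distributions have maximum entropy log₂(5) = 2.3219 bits
- The more "peaked" or concentrated a distribution, the lower its entropy

Entropies:
  H(A) = 0.8127 bits
  H(B) = 2.3219 bits
  H(C) = 2.2889 bits

Ranking: B > C > A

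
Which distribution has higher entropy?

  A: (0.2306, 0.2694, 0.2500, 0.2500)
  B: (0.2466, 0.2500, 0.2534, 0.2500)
B

Both distributions are close to uniform, making this a harder comparison.

H(A) = 1.9978 bits
H(B) = 1.9999 bits

The distribution closer to uniform has higher entropy.
Answer: B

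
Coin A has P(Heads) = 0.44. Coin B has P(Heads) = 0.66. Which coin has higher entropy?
A

For binary distributions, entropy is maximized at p=0.5 and decreases as p moves toward 0 or 1.

H(A) = H(0.44) = 0.9896 bits
H(B) = H(0.66) = 0.9248 bits

Distribution A (p=0.44) is closer to uniform (p=0.5), so it has higher entropy.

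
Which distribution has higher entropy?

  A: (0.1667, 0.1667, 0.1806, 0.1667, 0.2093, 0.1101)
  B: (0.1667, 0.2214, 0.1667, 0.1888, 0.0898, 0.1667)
A

Both distributions are close to uniform, making this a harder comparison.

H(A) = 2.5611 bits
H(B) = 2.5405 bits

The distribution closer to uniform has higher entropy.
Answer: A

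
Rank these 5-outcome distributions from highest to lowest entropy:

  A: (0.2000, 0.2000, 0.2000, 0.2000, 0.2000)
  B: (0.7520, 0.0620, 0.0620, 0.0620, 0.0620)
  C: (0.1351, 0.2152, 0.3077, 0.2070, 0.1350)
A > C > B

Key insight: Entropy is maximized by uniform distributions and minimized by concentrated distributions.

- Uniform distributions have maximum entropy log₂(5) = 2.3219 bits
- The more "peaked" or concentrated a distribution, the lower its entropy

Entropies:
  H(A) = 2.3219 bits
  H(B) = 1.3041 bits
  H(C) = 2.2507 bits

Ranking: A > C > B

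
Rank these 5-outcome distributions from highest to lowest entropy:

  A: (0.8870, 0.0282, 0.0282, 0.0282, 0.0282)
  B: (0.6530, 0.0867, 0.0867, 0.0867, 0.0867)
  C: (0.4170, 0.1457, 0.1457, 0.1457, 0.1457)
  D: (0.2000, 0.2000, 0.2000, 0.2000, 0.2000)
D > C > B > A

Key insight: Entropy is maximized by uniform distributions and minimized by concentrated distributions.

Entropies:
  H(A) = 0.7349 bits
  H(B) = 1.6254 bits
  H(C) = 2.1460 bits
  H(D) = 2.3219 bits

Ranking: D > C > B > A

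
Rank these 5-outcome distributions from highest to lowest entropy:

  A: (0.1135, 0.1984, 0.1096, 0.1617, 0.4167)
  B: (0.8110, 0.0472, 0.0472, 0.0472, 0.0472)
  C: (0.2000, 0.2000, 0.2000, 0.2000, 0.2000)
C > A > B

Key insight: Entropy is maximized by uniform distributions and minimized by concentrated distributions.

- Uniform distributions have maximum entropy log₂(5) = 2.3219 bits
- The more "peaked" or concentrated a distribution, the lower its entropy

Entropies:
  H(A) = 2.1203 bits
  H(B) = 1.0774 bits
  H(C) = 2.3219 bits

Ranking: C > A > B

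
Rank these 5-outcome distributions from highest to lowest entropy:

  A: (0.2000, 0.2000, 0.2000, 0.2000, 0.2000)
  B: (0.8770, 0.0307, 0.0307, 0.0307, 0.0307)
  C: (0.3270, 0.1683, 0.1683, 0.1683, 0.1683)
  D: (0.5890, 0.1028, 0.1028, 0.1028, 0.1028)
A > C > D > B

Key insight: Entropy is maximized by uniform distributions and minimized by concentrated distributions.

Entropies:
  H(A) = 2.3219 bits
  H(B) = 0.7839 bits
  H(C) = 2.2578 bits
  H(D) = 1.7990 bits

Ranking: A > C > D > B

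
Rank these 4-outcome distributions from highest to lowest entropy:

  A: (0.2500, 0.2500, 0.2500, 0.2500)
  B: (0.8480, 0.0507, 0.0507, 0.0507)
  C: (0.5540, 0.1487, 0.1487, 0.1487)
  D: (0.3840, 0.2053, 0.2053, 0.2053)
A > D > C > B

Key insight: Entropy is maximized by uniform distributions and minimized by concentrated distributions.

Entropies:
  H(A) = 2.0000 bits
  H(B) = 0.8557 bits
  H(C) = 1.6985 bits
  H(D) = 1.9372 bits

Ranking: A > D > C > B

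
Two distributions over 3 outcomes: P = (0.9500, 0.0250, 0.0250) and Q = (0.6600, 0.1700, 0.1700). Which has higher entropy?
Q

P is highly concentrated on one outcome (95%), making it nearly deterministic. Q spreads its mass more evenly (max 66%). The more spread-out distribution has higher entropy: H(P) ≈ 0.336 bits, H(Q) ≈ 1.265 bits.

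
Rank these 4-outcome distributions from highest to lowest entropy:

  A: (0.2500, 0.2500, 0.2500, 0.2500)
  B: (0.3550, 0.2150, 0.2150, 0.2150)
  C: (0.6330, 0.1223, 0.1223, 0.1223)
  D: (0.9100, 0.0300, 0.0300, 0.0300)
A > B > C > D

Key insight: Entropy is maximized by uniform distributions and minimized by concentrated distributions.

Entropies:
  H(A) = 2.0000 bits
  H(B) = 1.9608 bits
  H(C) = 1.5300 bits
  H(D) = 0.5791 bits

Ranking: A > B > C > D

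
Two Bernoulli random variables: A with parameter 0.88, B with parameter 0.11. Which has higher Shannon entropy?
A

For binary distributions, entropy is maximized at p=0.5 and decreases as p moves toward 0 or 1.

H(A) = H(0.88) = 0.5294 bits
H(B) = H(0.11) = 0.4999 bits

Distribution A (p=0.88) is closer to uniform (p=0.5), so it has higher entropy.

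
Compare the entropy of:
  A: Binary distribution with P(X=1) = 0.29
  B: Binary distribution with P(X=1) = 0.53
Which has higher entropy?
B

For binary distributions, entropy is maximized at p=0.5 and decreases as p moves toward 0 or 1.

H(A) = H(0.29) = 0.8687 bits
H(B) = H(0.53) = 0.9974 bits

Distribution B (p=0.53) is closer to uniform (p=0.5), so it has higher entropy.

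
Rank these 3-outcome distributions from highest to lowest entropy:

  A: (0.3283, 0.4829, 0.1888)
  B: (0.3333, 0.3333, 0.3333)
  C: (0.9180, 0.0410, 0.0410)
B > A > C

Key insight: Entropy is maximized by uniform distributions and minimized by concentrated distributions.

- Uniform distributions have maximum entropy log₂(3) = 1.5850 bits
- The more "peaked" or concentrated a distribution, the lower its entropy

Entropies:
  H(A) = 1.4888 bits
  H(B) = 1.5850 bits
  H(C) = 0.4912 bits

Ranking: B > A > C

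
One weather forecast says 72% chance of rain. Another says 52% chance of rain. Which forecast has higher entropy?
52% forecast

Treat each forecast as a Bernoulli distribution. Binary entropy is maximized at p=0.5 and falls off symmetrically toward 0 or 1. The 52% forecast is closer to 50%, so it is more uncertain. H(72%) ≈ 0.855 bits, H(52%) ≈ 0.999 bits.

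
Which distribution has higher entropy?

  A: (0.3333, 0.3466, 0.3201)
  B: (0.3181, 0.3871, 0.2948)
A

Both distributions are close to uniform, making this a harder comparison.

H(A) = 1.5842 bits
H(B) = 1.5752 bits

The distribution closer to uniform has higher entropy.
Answer: A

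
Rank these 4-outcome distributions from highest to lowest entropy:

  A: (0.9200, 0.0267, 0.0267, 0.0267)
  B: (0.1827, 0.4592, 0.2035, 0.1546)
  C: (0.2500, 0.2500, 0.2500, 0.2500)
C > B > A

Key insight: Entropy is maximized by uniform distributions and minimized by concentrated distributions.

- Uniform distributions have maximum entropy log₂(4) = 2.0000 bits
- The more "peaked" or concentrated a distribution, the lower its entropy

Entropies:
  H(A) = 0.5290 bits
  H(B) = 1.8475 bits
  H(C) = 2.0000 bits

Ranking: C > B > A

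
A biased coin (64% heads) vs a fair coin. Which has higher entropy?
Fair coin

The fair coin is uniform (p=0.5), maximizing binary entropy at 1 bit. The biased coin has H(0.64) ≈ 0.943 bits — its outcome is more predictable, so its entropy is lower.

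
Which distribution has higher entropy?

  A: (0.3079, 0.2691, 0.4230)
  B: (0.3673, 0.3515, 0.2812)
B

Both distributions are close to uniform, making this a harder comparison.

H(A) = 1.5579 bits
H(B) = 1.5756 bits

The distribution closer to uniform has higher entropy.
Answer: B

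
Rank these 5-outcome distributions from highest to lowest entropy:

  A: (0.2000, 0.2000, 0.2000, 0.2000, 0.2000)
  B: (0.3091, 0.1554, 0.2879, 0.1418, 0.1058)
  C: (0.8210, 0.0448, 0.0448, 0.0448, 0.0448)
A > B > C

Key insight: Entropy is maximized by uniform distributions and minimized by concentrated distributions.

- Uniform distributions have maximum entropy log₂(5) = 2.3219 bits
- The more "peaked" or concentrated a distribution, the lower its entropy

Entropies:
  H(A) = 2.3219 bits
  H(B) = 2.2005 bits
  H(C) = 1.0359 bits

Ranking: A > B > C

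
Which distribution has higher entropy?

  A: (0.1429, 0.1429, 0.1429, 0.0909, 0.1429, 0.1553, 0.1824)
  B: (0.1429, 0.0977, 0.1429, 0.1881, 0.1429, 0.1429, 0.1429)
B

Both distributions are close to uniform, making this a harder comparison.

H(A) = 2.7837 bits
H(B) = 2.7864 bits

The distribution closer to uniform has higher entropy.
Answer: B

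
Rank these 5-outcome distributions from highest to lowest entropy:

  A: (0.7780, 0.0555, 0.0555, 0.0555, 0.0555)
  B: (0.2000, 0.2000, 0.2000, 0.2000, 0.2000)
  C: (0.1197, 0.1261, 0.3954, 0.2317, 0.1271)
B > C > A

Key insight: Entropy is maximized by uniform distributions and minimized by concentrated distributions.

- Uniform distributions have maximum entropy log₂(5) = 2.3219 bits
- The more "peaked" or concentrated a distribution, the lower its entropy

Entropies:
  H(A) = 1.2078 bits
  H(B) = 2.3219 bits
  H(C) = 2.1396 bits

Ranking: B > C > A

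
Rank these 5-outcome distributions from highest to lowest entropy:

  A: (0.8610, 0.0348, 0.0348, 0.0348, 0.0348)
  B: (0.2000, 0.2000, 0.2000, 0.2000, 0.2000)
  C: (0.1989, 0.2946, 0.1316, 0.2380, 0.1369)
B > C > A

Key insight: Entropy is maximized by uniform distributions and minimized by concentrated distributions.

- Uniform distributions have maximum entropy log₂(5) = 2.3219 bits
- The more "peaked" or concentrated a distribution, the lower its entropy

Entropies:
  H(A) = 0.8596 bits
  H(B) = 2.3219 bits
  H(C) = 2.2535 bits

Ranking: B > C > A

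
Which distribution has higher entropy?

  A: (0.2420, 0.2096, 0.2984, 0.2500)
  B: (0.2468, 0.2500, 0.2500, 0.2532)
B

Both distributions are close to uniform, making this a harder comparison.

H(A) = 1.9885 bits
H(B) = 1.9999 bits

The distribution closer to uniform has higher entropy.
Answer: B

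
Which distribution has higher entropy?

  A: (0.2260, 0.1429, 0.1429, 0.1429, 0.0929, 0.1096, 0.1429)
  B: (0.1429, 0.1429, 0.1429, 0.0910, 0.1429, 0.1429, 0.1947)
B

Both distributions are close to uniform, making this a harder comparison.

H(A) = 2.7573 bits
H(B) = 2.7796 bits

The distribution closer to uniform has higher entropy.
Answer: B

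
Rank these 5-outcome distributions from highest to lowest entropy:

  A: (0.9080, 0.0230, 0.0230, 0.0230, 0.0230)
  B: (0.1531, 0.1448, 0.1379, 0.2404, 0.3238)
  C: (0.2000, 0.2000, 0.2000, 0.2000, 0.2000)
C > B > A

Key insight: Entropy is maximized by uniform distributions and minimized by concentrated distributions.

- Uniform distributions have maximum entropy log₂(5) = 2.3219 bits
- The more "peaked" or concentrated a distribution, the lower its entropy

Entropies:
  H(A) = 0.6271 bits
  H(B) = 2.2336 bits
  H(C) = 2.3219 bits

Ranking: C > B > A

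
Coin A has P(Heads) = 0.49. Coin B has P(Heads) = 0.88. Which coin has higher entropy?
A

For binary distributions, entropy is maximized at p=0.5 and decreases as p moves toward 0 or 1.

H(A) = H(0.49) = 0.9997 bits
H(B) = H(0.88) = 0.5294 bits

Distribution A (p=0.49) is closer to uniform (p=0.5), so it has higher entropy.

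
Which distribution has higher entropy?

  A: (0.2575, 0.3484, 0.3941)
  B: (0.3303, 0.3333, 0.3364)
B

Both distributions are close to uniform, making this a harder comparison.

H(A) = 1.5634 bits
H(B) = 1.5849 bits

The distribution closer to uniform has higher entropy.
Answer: B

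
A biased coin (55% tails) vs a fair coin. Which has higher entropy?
Fair coin

The fair coin is uniform (p=0.5), maximizing binary entropy at 1 bit. The biased coin has H(0.55) ≈ 0.993 bits — its outcome is more predictable, so its entropy is lower.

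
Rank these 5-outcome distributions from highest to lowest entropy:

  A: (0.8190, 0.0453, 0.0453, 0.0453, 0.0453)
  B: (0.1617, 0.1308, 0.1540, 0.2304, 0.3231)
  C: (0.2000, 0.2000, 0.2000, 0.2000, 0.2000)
C > B > A

Key insight: Entropy is maximized by uniform distributions and minimized by concentrated distributions.

- Uniform distributions have maximum entropy log₂(5) = 2.3219 bits
- The more "peaked" or concentrated a distribution, the lower its entropy

Entropies:
  H(A) = 1.0443 bits
  H(B) = 2.2391 bits
  H(C) = 2.3219 bits

Ranking: C > B > A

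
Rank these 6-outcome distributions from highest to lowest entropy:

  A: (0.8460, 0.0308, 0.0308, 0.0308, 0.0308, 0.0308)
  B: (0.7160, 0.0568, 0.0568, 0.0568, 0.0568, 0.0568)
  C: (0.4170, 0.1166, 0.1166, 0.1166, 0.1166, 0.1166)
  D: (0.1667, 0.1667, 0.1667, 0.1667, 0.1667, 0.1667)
D > C > B > A

Key insight: Entropy is maximized by uniform distributions and minimized by concentrated distributions.

Entropies:
  H(A) = 0.9773 bits
  H(B) = 1.5203 bits
  H(C) = 2.3337 bits
  H(D) = 2.5850 bits

Ranking: D > C > B > A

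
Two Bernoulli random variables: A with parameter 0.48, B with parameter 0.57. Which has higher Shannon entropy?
A

For binary distributions, entropy is maximized at p=0.5 and decreases as p moves toward 0 or 1.

H(A) = H(0.48) = 0.9988 bits
H(B) = H(0.57) = 0.9858 bits

Distribution A (p=0.48) is closer to uniform (p=0.5), so it has higher entropy.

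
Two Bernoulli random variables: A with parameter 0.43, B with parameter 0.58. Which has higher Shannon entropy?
A

For binary distributions, entropy is maximized at p=0.5 and decreases as p moves toward 0 or 1.

H(A) = H(0.43) = 0.9858 bits
H(B) = H(0.58) = 0.9815 bits

Distribution A (p=0.43) is closer to uniform (p=0.5), so it has higher entropy.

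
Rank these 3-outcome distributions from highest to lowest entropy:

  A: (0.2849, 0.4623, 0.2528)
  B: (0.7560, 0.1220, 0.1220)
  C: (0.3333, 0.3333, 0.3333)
C > A > B

Key insight: Entropy is maximized by uniform distributions and minimized by concentrated distributions.

- Uniform distributions have maximum entropy log₂(3) = 1.5850 bits
- The more "peaked" or concentrated a distribution, the lower its entropy

Entropies:
  H(A) = 1.5322 bits
  H(B) = 1.0456 bits
  H(C) = 1.5850 bits

Ranking: C > A > B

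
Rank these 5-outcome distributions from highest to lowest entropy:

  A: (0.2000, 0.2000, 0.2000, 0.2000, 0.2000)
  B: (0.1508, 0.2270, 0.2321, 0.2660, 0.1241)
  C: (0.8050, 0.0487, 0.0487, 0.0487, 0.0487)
A > B > C

Key insight: Entropy is maximized by uniform distributions and minimized by concentrated distributions.

- Uniform distributions have maximum entropy log₂(5) = 2.3219 bits
- The more "peaked" or concentrated a distribution, the lower its entropy

Entropies:
  H(A) = 2.3219 bits
  H(B) = 2.2680 bits
  H(C) = 1.1018 bits

Ranking: A > B > C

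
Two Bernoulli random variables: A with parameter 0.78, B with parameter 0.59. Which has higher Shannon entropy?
B

For binary distributions, entropy is maximized at p=0.5 and decreases as p moves toward 0 or 1.

H(A) = H(0.78) = 0.7602 bits
H(B) = H(0.59) = 0.9765 bits

Distribution B (p=0.59) is closer to uniform (p=0.5), so it has higher entropy.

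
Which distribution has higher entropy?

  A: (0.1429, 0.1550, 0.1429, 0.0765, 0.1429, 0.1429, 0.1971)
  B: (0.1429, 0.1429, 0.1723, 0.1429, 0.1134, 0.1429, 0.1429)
B

Both distributions are close to uniform, making this a harder comparison.

H(A) = 2.7666 bits
H(B) = 2.7986 bits

The distribution closer to uniform has higher entropy.
Answer: B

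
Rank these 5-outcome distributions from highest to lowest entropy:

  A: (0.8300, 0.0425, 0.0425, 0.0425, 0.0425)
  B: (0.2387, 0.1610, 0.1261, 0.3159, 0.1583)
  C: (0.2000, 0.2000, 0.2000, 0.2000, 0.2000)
C > B > A

Key insight: Entropy is maximized by uniform distributions and minimized by concentrated distributions.

- Uniform distributions have maximum entropy log₂(5) = 2.3219 bits
- The more "peaked" or concentrated a distribution, the lower its entropy

Entropies:
  H(A) = 0.9977 bits
  H(B) = 2.2404 bits
  H(C) = 2.3219 bits

Ranking: C > B > A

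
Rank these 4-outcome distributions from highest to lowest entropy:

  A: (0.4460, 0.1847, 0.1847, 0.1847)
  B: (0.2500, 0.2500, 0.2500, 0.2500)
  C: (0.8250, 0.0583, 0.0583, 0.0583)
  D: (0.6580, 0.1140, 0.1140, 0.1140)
B > A > D > C

Key insight: Entropy is maximized by uniform distributions and minimized by concentrated distributions.

Entropies:
  H(A) = 1.8696 bits
  H(B) = 2.0000 bits
  H(C) = 0.9464 bits
  H(D) = 1.4688 bits

Ranking: B > A > D > C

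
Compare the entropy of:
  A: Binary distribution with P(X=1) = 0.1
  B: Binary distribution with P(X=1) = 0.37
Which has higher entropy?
B

For binary distributions, entropy is maximized at p=0.5 and decreases as p moves toward 0 or 1.

H(A) = H(0.1) = 0.4690 bits
H(B) = H(0.37) = 0.9507 bits

Distribution B (p=0.37) is closer to uniform (p=0.5), so it has higher entropy.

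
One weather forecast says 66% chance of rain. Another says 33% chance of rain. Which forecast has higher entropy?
66% forecast

Treat each forecast as a Bernoulli distribution. Binary entropy is maximized at p=0.5 and falls off symmetrically toward 0 or 1. The 66% forecast is closer to 50%, so it is more uncertain. H(66%) ≈ 0.925 bits, H(33%) ≈ 0.915 bits.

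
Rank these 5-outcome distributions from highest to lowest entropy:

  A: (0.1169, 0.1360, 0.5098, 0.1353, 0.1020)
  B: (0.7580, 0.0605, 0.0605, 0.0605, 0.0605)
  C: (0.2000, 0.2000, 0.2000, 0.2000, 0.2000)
C > A > B

Key insight: Entropy is maximized by uniform distributions and minimized by concentrated distributions.

- Uniform distributions have maximum entropy log₂(5) = 2.3219 bits
- The more "peaked" or concentrated a distribution, the lower its entropy

Entropies:
  H(A) = 1.9753 bits
  H(B) = 1.2824 bits
  H(C) = 2.3219 bits

Ranking: C > A > B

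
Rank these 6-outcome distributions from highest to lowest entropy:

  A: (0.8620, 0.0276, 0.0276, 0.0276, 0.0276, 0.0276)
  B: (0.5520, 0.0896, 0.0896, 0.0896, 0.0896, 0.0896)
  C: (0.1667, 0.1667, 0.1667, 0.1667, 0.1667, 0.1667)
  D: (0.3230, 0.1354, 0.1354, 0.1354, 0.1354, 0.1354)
C > D > B > A

Key insight: Entropy is maximized by uniform distributions and minimized by concentrated distributions.

Entropies:
  H(A) = 0.8994 bits
  H(B) = 2.0324 bits
  H(C) = 2.5850 bits
  H(D) = 2.4796 bits

Ranking: C > D > B > A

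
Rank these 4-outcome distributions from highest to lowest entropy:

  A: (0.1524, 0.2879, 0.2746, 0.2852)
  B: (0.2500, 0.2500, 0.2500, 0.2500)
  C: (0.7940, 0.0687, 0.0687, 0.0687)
B > A > C

Key insight: Entropy is maximized by uniform distributions and minimized by concentrated distributions.

- Uniform distributions have maximum entropy log₂(4) = 2.0000 bits
- The more "peaked" or concentrated a distribution, the lower its entropy

Entropies:
  H(A) = 1.9590 bits
  H(B) = 2.0000 bits
  H(C) = 1.0603 bits

Ranking: B > A > C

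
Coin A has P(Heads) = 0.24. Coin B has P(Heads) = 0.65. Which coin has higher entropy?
B

For binary distributions, entropy is maximized at p=0.5 and decreases as p moves toward 0 or 1.

H(A) = H(0.24) = 0.7950 bits
H(B) = H(0.65) = 0.9341 bits

Distribution B (p=0.65) is closer to uniform (p=0.5), so it has higher entropy.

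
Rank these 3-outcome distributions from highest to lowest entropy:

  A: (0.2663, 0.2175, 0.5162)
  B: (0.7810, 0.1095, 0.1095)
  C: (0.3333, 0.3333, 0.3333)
C > A > B

Key insight: Entropy is maximized by uniform distributions and minimized by concentrated distributions.

- Uniform distributions have maximum entropy log₂(3) = 1.5850 bits
- The more "peaked" or concentrated a distribution, the lower its entropy

Entropies:
  H(A) = 1.4795 bits
  H(B) = 0.9773 bits
  H(C) = 1.5850 bits

Ranking: C > A > B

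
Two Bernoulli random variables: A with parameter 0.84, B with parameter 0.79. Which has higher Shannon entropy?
B

For binary distributions, entropy is maximized at p=0.5 and decreases as p moves toward 0 or 1.

H(A) = H(0.84) = 0.6343 bits
H(B) = H(0.79) = 0.7415 bits

Distribution B (p=0.79) is closer to uniform (p=0.5), so it has higher entropy.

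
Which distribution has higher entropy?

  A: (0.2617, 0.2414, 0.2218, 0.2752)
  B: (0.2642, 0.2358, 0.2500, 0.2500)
B

Both distributions are close to uniform, making this a harder comparison.

H(A) = 1.9952 bits
H(B) = 1.9988 bits

The distribution closer to uniform has higher entropy.
Answer: B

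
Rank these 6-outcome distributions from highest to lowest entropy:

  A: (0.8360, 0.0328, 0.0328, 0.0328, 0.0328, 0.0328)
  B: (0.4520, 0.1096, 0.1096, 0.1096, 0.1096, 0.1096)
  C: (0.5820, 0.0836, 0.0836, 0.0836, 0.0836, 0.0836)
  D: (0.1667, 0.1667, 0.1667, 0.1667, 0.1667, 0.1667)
D > B > C > A

Key insight: Entropy is maximized by uniform distributions and minimized by concentrated distributions.

Entropies:
  H(A) = 1.0246 bits
  H(B) = 2.2658 bits
  H(C) = 1.9511 bits
  H(D) = 2.5850 bits

Ranking: D > B > C > A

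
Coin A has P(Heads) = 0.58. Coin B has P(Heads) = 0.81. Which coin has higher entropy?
A

For binary distributions, entropy is maximized at p=0.5 and decreases as p moves toward 0 or 1.

H(A) = H(0.58) = 0.9815 bits
H(B) = H(0.81) = 0.7015 bits

Distribution A (p=0.58) is closer to uniform (p=0.5), so it has higher entropy.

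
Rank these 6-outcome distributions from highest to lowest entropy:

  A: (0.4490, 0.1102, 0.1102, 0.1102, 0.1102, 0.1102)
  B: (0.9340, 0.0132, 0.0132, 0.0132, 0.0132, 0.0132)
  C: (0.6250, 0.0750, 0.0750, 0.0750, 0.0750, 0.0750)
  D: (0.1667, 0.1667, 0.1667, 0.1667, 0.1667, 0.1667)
D > A > C > B

Key insight: Entropy is maximized by uniform distributions and minimized by concentrated distributions.

Entropies:
  H(A) = 2.2719 bits
  H(B) = 0.5041 bits
  H(C) = 1.8252 bits
  H(D) = 2.5850 bits

Ranking: D > A > C > B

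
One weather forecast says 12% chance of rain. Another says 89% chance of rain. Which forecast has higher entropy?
12% forecast

Treat each forecast as a Bernoulli distribution. Binary entropy is maximized at p=0.5 and falls off symmetrically toward 0 or 1. The 12% forecast is closer to 50%, so it is more uncertain. H(12%) ≈ 0.529 bits, H(89%) ≈ 0.500 bits.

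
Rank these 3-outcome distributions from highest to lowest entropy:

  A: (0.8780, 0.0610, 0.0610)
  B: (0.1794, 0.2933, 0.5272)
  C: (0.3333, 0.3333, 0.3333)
C > B > A

Key insight: Entropy is maximized by uniform distributions and minimized by concentrated distributions.

- Uniform distributions have maximum entropy log₂(3) = 1.5850 bits
- The more "peaked" or concentrated a distribution, the lower its entropy

Entropies:
  H(A) = 0.6571 bits
  H(B) = 1.4507 bits
  H(C) = 1.5850 bits

Ranking: C > B > A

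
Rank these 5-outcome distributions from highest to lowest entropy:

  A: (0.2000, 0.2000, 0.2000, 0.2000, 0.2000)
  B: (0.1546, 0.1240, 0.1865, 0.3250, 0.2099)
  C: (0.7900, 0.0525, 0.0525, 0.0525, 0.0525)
A > B > C

Key insight: Entropy is maximized by uniform distributions and minimized by concentrated distributions.

- Uniform distributions have maximum entropy log₂(5) = 2.3219 bits
- The more "peaked" or concentrated a distribution, the lower its entropy

Entropies:
  H(A) = 2.3219 bits
  H(B) = 2.2414 bits
  H(C) = 1.1615 bits

Ranking: A > B > C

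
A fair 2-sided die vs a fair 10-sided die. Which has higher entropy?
10-sided die

Both are uniform distributions; for uniform over n outcomes, H = log₂(n). H(2-sided) = log₂(2) = 1.000 bits and H(10-sided) = log₂(10) = 3.322 bits. More outcomes in a uniform distribution means higher entropy.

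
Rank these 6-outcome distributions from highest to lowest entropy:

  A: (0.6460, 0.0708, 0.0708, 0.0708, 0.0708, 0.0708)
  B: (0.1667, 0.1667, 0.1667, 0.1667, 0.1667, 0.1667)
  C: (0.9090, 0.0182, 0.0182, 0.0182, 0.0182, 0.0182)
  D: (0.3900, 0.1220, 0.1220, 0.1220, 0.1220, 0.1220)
B > D > A > C

Key insight: Entropy is maximized by uniform distributions and minimized by concentrated distributions.

Entropies:
  H(A) = 1.7596 bits
  H(B) = 2.5850 bits
  H(C) = 0.6511 bits
  H(D) = 2.3812 bits

Ranking: B > D > A > C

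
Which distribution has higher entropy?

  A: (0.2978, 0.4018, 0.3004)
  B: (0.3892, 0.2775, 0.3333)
B

Both distributions are close to uniform, making this a harder comparison.

H(A) = 1.5702 bits
H(B) = 1.5714 bits

The distribution closer to uniform has higher entropy.
Answer: B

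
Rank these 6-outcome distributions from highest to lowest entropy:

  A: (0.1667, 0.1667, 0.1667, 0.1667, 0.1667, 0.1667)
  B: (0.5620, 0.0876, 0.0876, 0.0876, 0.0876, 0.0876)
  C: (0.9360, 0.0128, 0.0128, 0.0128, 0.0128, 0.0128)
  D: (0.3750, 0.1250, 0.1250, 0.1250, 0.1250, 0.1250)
A > D > B > C

Key insight: Entropy is maximized by uniform distributions and minimized by concentrated distributions.

Entropies:
  H(A) = 2.5850 bits
  H(B) = 2.0059 bits
  H(C) = 0.4917 bits
  H(D) = 2.4056 bits

Ranking: A > D > B > C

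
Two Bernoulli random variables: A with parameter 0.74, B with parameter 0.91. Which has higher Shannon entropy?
A

For binary distributions, entropy is maximized at p=0.5 and decreases as p moves toward 0 or 1.

H(A) = H(0.74) = 0.8267 bits
H(B) = H(0.91) = 0.4365 bits

Distribution A (p=0.74) is closer to uniform (p=0.5), so it has higher entropy.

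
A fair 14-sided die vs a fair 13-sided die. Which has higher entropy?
14-sided die

Both are uniform distributions; for uniform over n outcomes, H = log₂(n). H(14-sided) = log₂(14) = 3.807 bits and H(13-sided) = log₂(13) = 3.700 bits. More outcomes in a uniform distribution means higher entropy.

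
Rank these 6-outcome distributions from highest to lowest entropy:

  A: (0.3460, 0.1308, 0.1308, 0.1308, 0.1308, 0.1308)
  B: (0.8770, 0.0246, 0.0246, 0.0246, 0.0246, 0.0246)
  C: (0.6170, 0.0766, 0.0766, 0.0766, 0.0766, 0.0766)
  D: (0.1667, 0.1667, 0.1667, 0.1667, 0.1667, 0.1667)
D > A > C > B

Key insight: Entropy is maximized by uniform distributions and minimized by concentrated distributions.

Entropies:
  H(A) = 2.4490 bits
  H(B) = 0.8235 bits
  H(C) = 1.8494 bits
  H(D) = 2.5850 bits

Ranking: D > A > C > B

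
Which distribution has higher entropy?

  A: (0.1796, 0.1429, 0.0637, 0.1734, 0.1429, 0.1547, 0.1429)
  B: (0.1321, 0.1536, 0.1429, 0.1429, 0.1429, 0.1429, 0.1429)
B

Both distributions are close to uniform, making this a harder comparison.

H(A) = 2.7559 bits
H(B) = 2.8062 bits

The distribution closer to uniform has higher entropy.
Answer: B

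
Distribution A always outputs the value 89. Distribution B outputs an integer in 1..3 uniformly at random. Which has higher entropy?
B

A is deterministic, so H(A) = 0. B is uniform over 3 outcomes, so H(B) = log₂(3) = 1.585 bits. Any distribution with genuine randomness has higher entropy than a deterministic one.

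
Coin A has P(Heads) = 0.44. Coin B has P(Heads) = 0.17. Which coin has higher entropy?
A

For binary distributions, entropy is maximized at p=0.5 and decreases as p moves toward 0 or 1.

H(A) = H(0.44) = 0.9896 bits
H(B) = H(0.17) = 0.6577 bits

Distribution A (p=0.44) is closer to uniform (p=0.5), so it has higher entropy.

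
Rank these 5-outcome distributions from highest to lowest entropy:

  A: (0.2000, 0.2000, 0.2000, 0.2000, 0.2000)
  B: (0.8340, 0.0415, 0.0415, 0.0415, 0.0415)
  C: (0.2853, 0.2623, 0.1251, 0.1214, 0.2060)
A > C > B

Key insight: Entropy is maximized by uniform distributions and minimized by concentrated distributions.

- Uniform distributions have maximum entropy log₂(5) = 2.3219 bits
- The more "peaked" or concentrated a distribution, the lower its entropy

Entropies:
  H(A) = 2.3219 bits
  H(B) = 0.9805 bits
  H(C) = 2.2366 bits

Ranking: A > C > B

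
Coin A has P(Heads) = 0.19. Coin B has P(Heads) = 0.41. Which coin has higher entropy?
B

For binary distributions, entropy is maximized at p=0.5 and decreases as p moves toward 0 or 1.

H(A) = H(0.19) = 0.7015 bits
H(B) = H(0.41) = 0.9765 bits

Distribution B (p=0.41) is closer to uniform (p=0.5), so it has higher entropy.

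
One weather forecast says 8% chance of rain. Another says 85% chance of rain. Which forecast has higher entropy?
85% forecast

Treat each forecast as a Bernoulli distribution. Binary entropy is maximized at p=0.5 and falls off symmetrically toward 0 or 1. The 85% forecast is closer to 50%, so it is more uncertain. H(8%) ≈ 0.402 bits, H(85%) ≈ 0.610 bits.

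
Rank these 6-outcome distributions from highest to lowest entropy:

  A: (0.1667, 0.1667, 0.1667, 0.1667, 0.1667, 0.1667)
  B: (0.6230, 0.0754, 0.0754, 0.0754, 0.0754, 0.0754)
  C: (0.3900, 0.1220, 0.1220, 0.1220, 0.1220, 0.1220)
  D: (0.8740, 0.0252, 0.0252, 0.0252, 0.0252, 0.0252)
A > C > B > D

Key insight: Entropy is maximized by uniform distributions and minimized by concentrated distributions.

Entropies:
  H(A) = 2.5850 bits
  H(B) = 1.8313 bits
  H(C) = 2.3812 bits
  H(D) = 0.8389 bits

Ranking: A > C > B > D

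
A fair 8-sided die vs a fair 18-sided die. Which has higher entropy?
18-sided die

Both are uniform distributions; for uniform over n outcomes, H = log₂(n). H(8-sided) = log₂(8) = 3.000 bits and H(18-sided) = log₂(18) = 4.170 bits. More outcomes in a uniform distribution means higher entropy.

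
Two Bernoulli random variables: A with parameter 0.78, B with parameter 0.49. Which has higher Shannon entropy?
B

For binary distributions, entropy is maximized at p=0.5 and decreases as p moves toward 0 or 1.

H(A) = H(0.78) = 0.7602 bits
H(B) = H(0.49) = 0.9997 bits

Distribution B (p=0.49) is closer to uniform (p=0.5), so it has higher entropy.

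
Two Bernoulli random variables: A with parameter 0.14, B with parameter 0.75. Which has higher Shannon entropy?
B

For binary distributions, entropy is maximized at p=0.5 and decreases as p moves toward 0 or 1.

H(A) = H(0.14) = 0.5842 bits
H(B) = H(0.75) = 0.8113 bits

Distribution B (p=0.75) is closer to uniform (p=0.5), so it has higher entropy.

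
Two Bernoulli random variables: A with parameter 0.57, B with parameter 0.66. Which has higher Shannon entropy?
A

For binary distributions, entropy is maximized at p=0.5 and decreases as p moves toward 0 or 1.

H(A) = H(0.57) = 0.9858 bits
H(B) = H(0.66) = 0.9248 bits

Distribution A (p=0.57) is closer to uniform (p=0.5), so it has higher entropy.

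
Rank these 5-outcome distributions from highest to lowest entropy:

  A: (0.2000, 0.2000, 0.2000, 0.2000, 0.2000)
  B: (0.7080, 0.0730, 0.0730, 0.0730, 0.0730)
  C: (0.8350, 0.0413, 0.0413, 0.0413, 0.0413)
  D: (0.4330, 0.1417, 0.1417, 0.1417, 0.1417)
A > D > B > C

Key insight: Entropy is maximized by uniform distributions and minimized by concentrated distributions.

Entropies:
  H(A) = 2.3219 bits
  H(B) = 1.4553 bits
  H(C) = 0.9761 bits
  H(D) = 2.1210 bits

Ranking: A > D > B > C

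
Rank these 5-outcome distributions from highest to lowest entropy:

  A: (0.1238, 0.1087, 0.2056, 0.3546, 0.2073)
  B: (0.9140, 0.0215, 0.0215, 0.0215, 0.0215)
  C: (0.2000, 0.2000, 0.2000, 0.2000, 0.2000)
C > A > B

Key insight: Entropy is maximized by uniform distributions and minimized by concentrated distributions.

- Uniform distributions have maximum entropy log₂(5) = 2.3219 bits
- The more "peaked" or concentrated a distribution, the lower its entropy

Entropies:
  H(A) = 2.1913 bits
  H(B) = 0.5950 bits
  H(C) = 2.3219 bits

Ranking: C > A > B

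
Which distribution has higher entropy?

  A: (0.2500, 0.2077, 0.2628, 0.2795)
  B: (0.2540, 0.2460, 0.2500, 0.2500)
B

Both distributions are close to uniform, making this a harder comparison.

H(A) = 1.9916 bits
H(B) = 1.9999 bits

The distribution closer to uniform has higher entropy.
Answer: B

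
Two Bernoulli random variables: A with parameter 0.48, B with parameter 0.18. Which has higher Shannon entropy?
A

For binary distributions, entropy is maximized at p=0.5 and decreases as p moves toward 0 or 1.

H(A) = H(0.48) = 0.9988 bits
H(B) = H(0.18) = 0.6801 bits

Distribution A (p=0.48) is closer to uniform (p=0.5), so it has higher entropy.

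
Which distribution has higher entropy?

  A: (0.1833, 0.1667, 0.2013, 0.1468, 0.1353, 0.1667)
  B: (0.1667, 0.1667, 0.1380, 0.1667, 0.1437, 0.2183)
A

Both distributions are close to uniform, making this a harder comparison.

H(A) = 2.5726 bits
H(B) = 2.5683 bits

The distribution closer to uniform has higher entropy.
Answer: A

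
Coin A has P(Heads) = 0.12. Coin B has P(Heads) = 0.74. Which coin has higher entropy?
B

For binary distributions, entropy is maximized at p=0.5 and decreases as p moves toward 0 or 1.

H(A) = H(0.12) = 0.5294 bits
H(B) = H(0.74) = 0.8267 bits

Distribution B (p=0.74) is closer to uniform (p=0.5), so it has higher entropy.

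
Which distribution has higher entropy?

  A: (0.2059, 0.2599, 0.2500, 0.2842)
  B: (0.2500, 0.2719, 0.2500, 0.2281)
B

Both distributions are close to uniform, making this a harder comparison.

H(A) = 1.9905 bits
H(B) = 1.9972 bits

The distribution closer to uniform has higher entropy.
Answer: B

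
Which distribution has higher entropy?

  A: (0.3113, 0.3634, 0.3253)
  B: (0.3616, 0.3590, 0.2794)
A

Both distributions are close to uniform, making this a harder comparison.

H(A) = 1.5818 bits
H(B) = 1.5752 bits

The distribution closer to uniform has higher entropy.
Answer: A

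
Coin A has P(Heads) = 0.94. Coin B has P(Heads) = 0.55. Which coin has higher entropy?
B

For binary distributions, entropy is maximized at p=0.5 and decreases as p moves toward 0 or 1.

H(A) = H(0.94) = 0.3274 bits
H(B) = H(0.55) = 0.9928 bits

Distribution B (p=0.55) is closer to uniform (p=0.5), so it has higher entropy.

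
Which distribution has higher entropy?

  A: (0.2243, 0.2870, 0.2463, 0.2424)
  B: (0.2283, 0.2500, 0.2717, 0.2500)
B

Both distributions are close to uniform, making this a harder comparison.

H(A) = 1.9940 bits
H(B) = 1.9973 bits

The distribution closer to uniform has higher entropy.
Answer: B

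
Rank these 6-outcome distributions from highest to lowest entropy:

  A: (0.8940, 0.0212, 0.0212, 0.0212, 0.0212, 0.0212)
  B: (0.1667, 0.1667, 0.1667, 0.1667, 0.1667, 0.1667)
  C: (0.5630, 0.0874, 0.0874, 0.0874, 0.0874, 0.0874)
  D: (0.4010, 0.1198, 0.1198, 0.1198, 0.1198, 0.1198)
B > D > C > A

Key insight: Entropy is maximized by uniform distributions and minimized by concentrated distributions.

Entropies:
  H(A) = 0.7339 bits
  H(B) = 2.5850 bits
  H(C) = 2.0032 bits
  H(D) = 2.3624 bits

Ranking: B > D > C > A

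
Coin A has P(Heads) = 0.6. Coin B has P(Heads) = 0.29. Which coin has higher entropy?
A

For binary distributions, entropy is maximized at p=0.5 and decreases as p moves toward 0 or 1.

H(A) = H(0.6) = 0.9710 bits
H(B) = H(0.29) = 0.8687 bits

Distribution A (p=0.6) is closer to uniform (p=0.5), so it has higher entropy.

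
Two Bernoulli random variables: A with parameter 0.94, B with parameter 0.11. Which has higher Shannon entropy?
B

For binary distributions, entropy is maximized at p=0.5 and decreases as p moves toward 0 or 1.

H(A) = H(0.94) = 0.3274 bits
H(B) = H(0.11) = 0.4999 bits

Distribution B (p=0.11) is closer to uniform (p=0.5), so it has higher entropy.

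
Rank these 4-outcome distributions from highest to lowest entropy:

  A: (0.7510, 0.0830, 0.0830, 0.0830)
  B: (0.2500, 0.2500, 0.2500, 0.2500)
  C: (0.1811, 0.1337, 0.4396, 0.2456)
B > C > A

Key insight: Entropy is maximized by uniform distributions and minimized by concentrated distributions.

- Uniform distributions have maximum entropy log₂(4) = 2.0000 bits
- The more "peaked" or concentrated a distribution, the lower its entropy

Entropies:
  H(A) = 1.2043 bits
  H(B) = 2.0000 bits
  H(C) = 1.8533 bits

Ranking: B > C > A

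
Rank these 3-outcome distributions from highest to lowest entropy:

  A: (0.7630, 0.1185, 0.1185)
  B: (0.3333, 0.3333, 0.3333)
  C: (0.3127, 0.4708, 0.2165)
B > C > A

Key insight: Entropy is maximized by uniform distributions and minimized by concentrated distributions.

- Uniform distributions have maximum entropy log₂(3) = 1.5850 bits
- The more "peaked" or concentrated a distribution, the lower its entropy

Entropies:
  H(A) = 1.0270 bits
  H(B) = 1.5850 bits
  H(C) = 1.5141 bits

Ranking: B > C > A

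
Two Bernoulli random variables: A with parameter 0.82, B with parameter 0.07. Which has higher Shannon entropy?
A

For binary distributions, entropy is maximized at p=0.5 and decreases as p moves toward 0 or 1.

H(A) = H(0.82) = 0.6801 bits
H(B) = H(0.07) = 0.3659 bits

Distribution A (p=0.82) is closer to uniform (p=0.5), so it has higher entropy.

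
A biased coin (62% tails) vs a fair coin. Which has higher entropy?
Fair coin

The fair coin is uniform (p=0.5), maximizing binary entropy at 1 bit. The biased coin has H(0.62) ≈ 0.958 bits — its outcome is more predictable, so its entropy is lower.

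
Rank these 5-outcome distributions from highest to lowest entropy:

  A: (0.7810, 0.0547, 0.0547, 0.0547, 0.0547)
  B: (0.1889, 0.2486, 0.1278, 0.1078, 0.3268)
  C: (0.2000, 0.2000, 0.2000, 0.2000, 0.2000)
C > B > A

Key insight: Entropy is maximized by uniform distributions and minimized by concentrated distributions.

- Uniform distributions have maximum entropy log₂(5) = 2.3219 bits
- The more "peaked" or concentrated a distribution, the lower its entropy

Entropies:
  H(A) = 1.1963 bits
  H(B) = 2.2065 bits
  H(C) = 2.3219 bits

Ranking: C > B > A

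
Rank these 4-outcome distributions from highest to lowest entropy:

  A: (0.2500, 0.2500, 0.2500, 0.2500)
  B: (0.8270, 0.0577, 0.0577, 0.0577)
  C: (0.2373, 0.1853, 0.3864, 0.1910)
A > C > B

Key insight: Entropy is maximized by uniform distributions and minimized by concentrated distributions.

- Uniform distributions have maximum entropy log₂(4) = 2.0000 bits
- The more "peaked" or concentrated a distribution, the lower its entropy

Entropies:
  H(A) = 2.0000 bits
  H(B) = 0.9387 bits
  H(C) = 1.9293 bits

Ranking: A > C > B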